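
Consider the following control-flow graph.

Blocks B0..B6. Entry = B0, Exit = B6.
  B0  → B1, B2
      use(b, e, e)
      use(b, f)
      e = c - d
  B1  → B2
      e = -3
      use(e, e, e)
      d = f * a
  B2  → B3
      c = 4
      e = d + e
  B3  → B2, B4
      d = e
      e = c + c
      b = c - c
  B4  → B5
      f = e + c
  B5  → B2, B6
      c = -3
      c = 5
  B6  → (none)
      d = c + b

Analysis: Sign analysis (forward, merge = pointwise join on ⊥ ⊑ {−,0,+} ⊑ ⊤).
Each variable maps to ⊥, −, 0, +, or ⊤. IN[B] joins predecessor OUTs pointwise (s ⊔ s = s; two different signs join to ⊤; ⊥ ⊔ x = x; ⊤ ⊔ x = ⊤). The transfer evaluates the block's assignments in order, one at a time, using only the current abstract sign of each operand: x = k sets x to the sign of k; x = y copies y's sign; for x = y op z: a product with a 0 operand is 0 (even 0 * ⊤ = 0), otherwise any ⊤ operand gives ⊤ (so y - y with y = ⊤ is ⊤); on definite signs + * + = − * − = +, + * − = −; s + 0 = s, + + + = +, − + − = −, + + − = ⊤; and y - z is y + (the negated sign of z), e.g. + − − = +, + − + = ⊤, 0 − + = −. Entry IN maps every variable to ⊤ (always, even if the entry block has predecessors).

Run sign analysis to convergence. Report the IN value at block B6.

Fixpoint table:
  B0:  IN=(all ⊤)  OUT=(all ⊤)
  B1:  IN=(all ⊤)  OUT={e:-; rest ⊤}
  B2:  IN=(all ⊤)  OUT={c:+; rest ⊤}
  B3:  IN={c:+; rest ⊤}  OUT={c:+, e:+; rest ⊤}
  B4:  IN={c:+, e:+; rest ⊤}  OUT={c:+, e:+, f:+; rest ⊤}
  B5:  IN={c:+, e:+, f:+; rest ⊤}  OUT={c:+, e:+, f:+; rest ⊤}
  B6:  IN={c:+, e:+, f:+; rest ⊤}  OUT={c:+, e:+, f:+; rest ⊤}

Merge at B6: IN[B6] = OUT[B5] = {a: ⊤, b: ⊤, c: +, d: ⊤, e: +, f: +}

Answer: {a: ⊤, b: ⊤, c: +, d: ⊤, e: +, f: +}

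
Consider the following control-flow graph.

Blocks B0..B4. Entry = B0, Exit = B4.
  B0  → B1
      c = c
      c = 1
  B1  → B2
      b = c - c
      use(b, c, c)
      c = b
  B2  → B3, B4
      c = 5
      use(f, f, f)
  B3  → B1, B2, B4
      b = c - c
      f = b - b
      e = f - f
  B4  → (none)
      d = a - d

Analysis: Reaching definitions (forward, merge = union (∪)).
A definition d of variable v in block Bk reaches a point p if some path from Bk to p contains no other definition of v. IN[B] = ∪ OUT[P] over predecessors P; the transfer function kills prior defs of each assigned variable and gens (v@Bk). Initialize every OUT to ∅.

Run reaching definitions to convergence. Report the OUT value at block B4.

Fixpoint table:
  B0:  IN={}  OUT={c@B0}
  B1:  IN={b@B3, c@B0, c@B2, e@B3, f@B3}  OUT={b@B1, c@B1, e@B3, f@B3}
  B2:  IN={b@B1, b@B3, c@B1, c@B2, e@B3, f@B3}  OUT={b@B1, b@B3, c@B2, e@B3, f@B3}
  B3:  IN={b@B1, b@B3, c@B2, e@B3, f@B3}  OUT={b@B3, c@B2, e@B3, f@B3}
  B4:  IN={b@B1, b@B3, c@B2, e@B3, f@B3}  OUT={b@B1, b@B3, c@B2, d@B4, e@B3, f@B3}

Merge at B4: IN[B4] = OUT[B2] ⊔ OUT[B3] = {b@B1, b@B3, c@B2, e@B3, f@B3}
Applying B4's transfer function to that IN value gives OUT[B4] (row B4 above).

Answer: {b@B1, b@B3, c@B2, d@B4, e@B3, f@B3}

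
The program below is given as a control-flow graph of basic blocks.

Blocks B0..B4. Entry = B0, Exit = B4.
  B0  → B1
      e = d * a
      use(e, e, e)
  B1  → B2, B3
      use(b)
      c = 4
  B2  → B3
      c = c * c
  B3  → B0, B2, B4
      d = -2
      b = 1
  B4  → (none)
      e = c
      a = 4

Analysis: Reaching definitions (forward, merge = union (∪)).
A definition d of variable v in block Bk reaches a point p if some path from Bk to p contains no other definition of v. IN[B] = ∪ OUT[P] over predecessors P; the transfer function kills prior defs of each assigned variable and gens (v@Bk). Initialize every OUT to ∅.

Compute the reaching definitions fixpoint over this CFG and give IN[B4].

Fixpoint table:
  B0:  IN={b@B3, c@B1, c@B2, d@B3, e@B0}  OUT={b@B3, c@B1, c@B2, d@B3, e@B0}
  B1:  IN={b@B3, c@B1, c@B2, d@B3, e@B0}  OUT={b@B3, c@B1, d@B3, e@B0}
  B2:  IN={b@B3, c@B1, c@B2, d@B3, e@B0}  OUT={b@B3, c@B2, d@B3, e@B0}
  B3:  IN={b@B3, c@B1, c@B2, d@B3, e@B0}  OUT={b@B3, c@B1, c@B2, d@B3, e@B0}
  B4:  IN={b@B3, c@B1, c@B2, d@B3, e@B0}  OUT={a@B4, b@B3, c@B1, c@B2, d@B3, e@B4}

Merge at B4: IN[B4] = OUT[B3] = {b@B3, c@B1, c@B2, d@B3, e@B0}

Answer: {b@B3, c@B1, c@B2, d@B3, e@B0}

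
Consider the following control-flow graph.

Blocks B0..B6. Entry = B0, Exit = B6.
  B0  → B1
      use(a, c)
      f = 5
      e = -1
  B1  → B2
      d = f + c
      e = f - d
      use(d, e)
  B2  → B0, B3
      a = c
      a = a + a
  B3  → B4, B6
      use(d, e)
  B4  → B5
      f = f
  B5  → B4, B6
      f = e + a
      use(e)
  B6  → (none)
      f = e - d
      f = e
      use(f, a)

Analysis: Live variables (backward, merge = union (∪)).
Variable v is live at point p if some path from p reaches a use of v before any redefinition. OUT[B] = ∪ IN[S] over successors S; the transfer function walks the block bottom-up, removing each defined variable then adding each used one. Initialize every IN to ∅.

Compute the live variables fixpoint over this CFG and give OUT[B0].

Answer: {c, f}

Trace:
Per-block solution:
  B0:  IN={a, c}  OUT={c, f}
  B1:  IN={c, f}  OUT={c, d, e, f}
  B2:  IN={c, d, e, f}  OUT={a, c, d, e, f}
  B3:  IN={a, d, e, f}  OUT={a, d, e, f}
  B4:  IN={a, d, e, f}  OUT={a, d, e}
  B5:  IN={a, d, e}  OUT={a, d, e, f}
  B6:  IN={a, d, e}  OUT={}

Merge at B0: OUT[B0] = IN[B1] = {c, f}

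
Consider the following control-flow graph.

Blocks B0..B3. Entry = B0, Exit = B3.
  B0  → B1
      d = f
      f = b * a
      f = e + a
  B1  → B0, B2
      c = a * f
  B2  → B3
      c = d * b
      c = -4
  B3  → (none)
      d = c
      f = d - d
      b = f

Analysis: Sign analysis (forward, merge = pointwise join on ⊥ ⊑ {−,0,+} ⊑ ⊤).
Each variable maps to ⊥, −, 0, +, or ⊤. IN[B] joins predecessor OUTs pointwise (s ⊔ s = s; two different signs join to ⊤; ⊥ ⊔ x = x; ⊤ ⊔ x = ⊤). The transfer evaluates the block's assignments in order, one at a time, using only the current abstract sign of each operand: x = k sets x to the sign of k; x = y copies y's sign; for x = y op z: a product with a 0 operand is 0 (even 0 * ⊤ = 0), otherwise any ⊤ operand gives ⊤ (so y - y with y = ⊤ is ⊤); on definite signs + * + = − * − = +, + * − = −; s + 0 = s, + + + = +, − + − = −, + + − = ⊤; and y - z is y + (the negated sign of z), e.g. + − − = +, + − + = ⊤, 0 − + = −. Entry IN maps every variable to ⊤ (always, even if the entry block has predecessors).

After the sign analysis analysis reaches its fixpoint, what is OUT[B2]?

Per-block solution:
  B0:  IN=(all ⊤)  OUT=(all ⊤)
  B1:  IN=(all ⊤)  OUT=(all ⊤)
  B2:  IN=(all ⊤)  OUT={c:-; rest ⊤}
  B3:  IN={c:-; rest ⊤}  OUT={c:-, d:-; rest ⊤}

Merge at B2: IN[B2] = OUT[B1] = {a: ⊤, b: ⊤, c: ⊤, d: ⊤, e: ⊤, f: ⊤}
Applying B2's transfer function to that IN value gives OUT[B2] (row B2 above).

Answer: {a: ⊤, b: ⊤, c: -, d: ⊤, e: ⊤, f: ⊤}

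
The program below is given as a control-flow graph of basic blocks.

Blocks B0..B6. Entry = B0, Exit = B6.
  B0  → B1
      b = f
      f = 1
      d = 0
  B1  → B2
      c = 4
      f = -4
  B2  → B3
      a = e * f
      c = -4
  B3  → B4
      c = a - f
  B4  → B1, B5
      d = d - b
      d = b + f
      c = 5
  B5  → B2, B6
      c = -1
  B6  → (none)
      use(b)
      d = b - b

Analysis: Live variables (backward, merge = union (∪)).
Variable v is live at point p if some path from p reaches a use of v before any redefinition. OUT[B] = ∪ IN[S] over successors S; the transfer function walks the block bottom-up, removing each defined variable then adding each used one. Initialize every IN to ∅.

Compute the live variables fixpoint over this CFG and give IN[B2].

Fixpoint table:
  B0:   IN={e, f}   OUT={b, d, e}
  B1:   IN={b, d, e}   OUT={b, d, e, f}
  B2:   IN={b, d, e, f}   OUT={a, b, d, e, f}
  B3:   IN={a, b, d, e, f}   OUT={b, d, e, f}
  B4:   IN={b, d, e, f}   OUT={b, d, e, f}
  B5:   IN={b, d, e, f}   OUT={b, d, e, f}
  B6:   IN={b}   OUT={}

Merge at B2: OUT[B2] = IN[B3] = {a, b, d, e, f}
Applying B2's transfer function to that OUT value gives IN[B2] (row B2 above).

Answer: {b, d, e, f}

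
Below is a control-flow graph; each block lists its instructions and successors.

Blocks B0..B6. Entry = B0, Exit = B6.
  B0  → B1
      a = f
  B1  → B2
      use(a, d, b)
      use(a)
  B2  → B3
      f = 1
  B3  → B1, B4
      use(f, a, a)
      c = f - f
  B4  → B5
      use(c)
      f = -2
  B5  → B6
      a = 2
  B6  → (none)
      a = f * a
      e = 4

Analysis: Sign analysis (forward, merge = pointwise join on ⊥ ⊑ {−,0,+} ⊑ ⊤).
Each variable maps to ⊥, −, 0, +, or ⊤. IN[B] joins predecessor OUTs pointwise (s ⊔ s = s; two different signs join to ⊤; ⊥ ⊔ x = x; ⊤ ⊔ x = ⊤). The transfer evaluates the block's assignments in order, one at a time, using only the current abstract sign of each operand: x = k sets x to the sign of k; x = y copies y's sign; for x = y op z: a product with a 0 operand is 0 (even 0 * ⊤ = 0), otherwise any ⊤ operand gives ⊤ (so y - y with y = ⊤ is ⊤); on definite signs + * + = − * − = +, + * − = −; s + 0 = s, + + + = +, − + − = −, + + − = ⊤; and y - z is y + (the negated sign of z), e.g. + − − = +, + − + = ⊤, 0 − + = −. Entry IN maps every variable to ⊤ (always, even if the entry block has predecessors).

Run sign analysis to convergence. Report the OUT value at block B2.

Fixpoint table:
  B0:  IN=(all ⊤)  OUT=(all ⊤)
  B1:  IN=(all ⊤)  OUT=(all ⊤)
  B2:  IN=(all ⊤)  OUT={f:+; rest ⊤}
  B3:  IN={f:+; rest ⊤}  OUT={f:+; rest ⊤}
  B4:  IN={f:+; rest ⊤}  OUT={f:-; rest ⊤}
  B5:  IN={f:-; rest ⊤}  OUT={a:+, f:-; rest ⊤}
  B6:  IN={a:+, f:-; rest ⊤}  OUT={a:-, e:+, f:-; rest ⊤}

Merge at B2: IN[B2] = OUT[B1] = {a: ⊤, b: ⊤, c: ⊤, d: ⊤, e: ⊤, f: ⊤}
Applying B2's transfer function to that IN value gives OUT[B2] (row B2 above).

Answer: {a: ⊤, b: ⊤, c: ⊤, d: ⊤, e: ⊤, f: +}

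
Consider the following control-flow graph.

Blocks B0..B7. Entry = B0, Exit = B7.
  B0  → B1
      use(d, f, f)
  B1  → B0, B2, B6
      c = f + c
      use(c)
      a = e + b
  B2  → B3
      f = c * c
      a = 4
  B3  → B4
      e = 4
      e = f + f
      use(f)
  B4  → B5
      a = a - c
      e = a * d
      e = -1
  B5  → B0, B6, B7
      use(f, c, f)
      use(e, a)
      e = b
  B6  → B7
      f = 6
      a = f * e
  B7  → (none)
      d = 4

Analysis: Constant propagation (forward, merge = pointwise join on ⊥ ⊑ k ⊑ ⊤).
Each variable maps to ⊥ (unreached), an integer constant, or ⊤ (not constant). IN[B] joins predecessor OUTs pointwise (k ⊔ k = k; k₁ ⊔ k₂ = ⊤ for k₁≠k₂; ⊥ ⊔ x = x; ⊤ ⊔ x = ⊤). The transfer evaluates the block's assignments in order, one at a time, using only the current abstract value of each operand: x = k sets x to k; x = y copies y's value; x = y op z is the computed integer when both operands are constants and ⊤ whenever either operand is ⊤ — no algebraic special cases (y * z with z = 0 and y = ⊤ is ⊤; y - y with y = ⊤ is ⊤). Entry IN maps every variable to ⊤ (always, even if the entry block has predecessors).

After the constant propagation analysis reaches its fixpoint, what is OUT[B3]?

Converged values:
  B0:  IN=(all ⊤)  OUT=(all ⊤)
  B1:  IN=(all ⊤)  OUT=(all ⊤)
  B2:  IN=(all ⊤)  OUT={a:4; rest ⊤}
  B3:  IN={a:4; rest ⊤}  OUT={a:4; rest ⊤}
  B4:  IN={a:4; rest ⊤}  OUT={e:-1; rest ⊤}
  B5:  IN={e:-1; rest ⊤}  OUT=(all ⊤)
  B6:  IN=(all ⊤)  OUT={f:6; rest ⊤}
  B7:  IN=(all ⊤)  OUT={d:4; rest ⊤}

Merge at B3: IN[B3] = OUT[B2] = {a: 4, b: ⊤, c: ⊤, d: ⊤, e: ⊤, f: ⊤}
Applying B3's transfer function to that IN value gives OUT[B3] (row B3 above).

Answer: {a: 4, b: ⊤, c: ⊤, d: ⊤, e: ⊤, f: ⊤}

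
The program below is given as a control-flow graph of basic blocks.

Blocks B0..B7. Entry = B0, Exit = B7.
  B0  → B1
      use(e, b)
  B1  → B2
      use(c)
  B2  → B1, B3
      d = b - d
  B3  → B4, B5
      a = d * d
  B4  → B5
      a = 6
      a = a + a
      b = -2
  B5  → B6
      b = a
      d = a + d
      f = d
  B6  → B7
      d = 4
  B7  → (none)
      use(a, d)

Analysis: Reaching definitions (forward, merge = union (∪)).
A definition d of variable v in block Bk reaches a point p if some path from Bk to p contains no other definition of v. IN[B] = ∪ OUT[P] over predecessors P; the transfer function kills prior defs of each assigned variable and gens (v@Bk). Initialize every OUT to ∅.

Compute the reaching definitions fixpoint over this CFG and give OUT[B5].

Per-block solution:
  B0: | IN={} | OUT={}
  B1: | IN={d@B2} | OUT={d@B2}
  B2: | IN={d@B2} | OUT={d@B2}
  B3: | IN={d@B2} | OUT={a@B3, d@B2}
  B4: | IN={a@B3, d@B2} | OUT={a@B4, b@B4, d@B2}
  B5: | IN={a@B3, a@B4, b@B4, d@B2} | OUT={a@B3, a@B4, b@B5, d@B5, f@B5}
  B6: | IN={a@B3, a@B4, b@B5, d@B5, f@B5} | OUT={a@B3, a@B4, b@B5, d@B6, f@B5}
  B7: | IN={a@B3, a@B4, b@B5, d@B6, f@B5} | OUT={a@B3, a@B4, b@B5, d@B6, f@B5}

Merge at B5: IN[B5] = OUT[B3] ⊔ OUT[B4] = {a@B3, a@B4, b@B4, d@B2}
Applying B5's transfer function to that IN value gives OUT[B5] (row B5 above).

Answer: {a@B3, a@B4, b@B5, d@B5, f@B5}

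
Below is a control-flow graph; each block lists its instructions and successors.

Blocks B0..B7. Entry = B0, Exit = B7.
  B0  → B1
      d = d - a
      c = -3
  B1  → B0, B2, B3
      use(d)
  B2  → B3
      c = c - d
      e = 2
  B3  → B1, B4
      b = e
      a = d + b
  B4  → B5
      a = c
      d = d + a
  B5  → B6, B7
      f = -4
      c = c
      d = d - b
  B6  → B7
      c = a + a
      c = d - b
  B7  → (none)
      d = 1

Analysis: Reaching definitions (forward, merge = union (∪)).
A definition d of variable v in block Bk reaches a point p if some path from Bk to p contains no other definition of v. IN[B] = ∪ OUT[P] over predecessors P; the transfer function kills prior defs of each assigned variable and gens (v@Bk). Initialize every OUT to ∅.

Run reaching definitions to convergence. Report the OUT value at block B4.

Answer: {a@B4, b@B3, c@B0, c@B2, d@B4, e@B2}

Trace:
Converged values:
  B0:  IN={a@B3, b@B3, c@B0, c@B2, d@B0, e@B2}  OUT={a@B3, b@B3, c@B0, d@B0, e@B2}
  B1:  IN={a@B3, b@B3, c@B0, c@B2, d@B0, e@B2}  OUT={a@B3, b@B3, c@B0, c@B2, d@B0, e@B2}
  B2:  IN={a@B3, b@B3, c@B0, c@B2, d@B0, e@B2}  OUT={a@B3, b@B3, c@B2, d@B0, e@B2}
  B3:  IN={a@B3, b@B3, c@B0, c@B2, d@B0, e@B2}  OUT={a@B3, b@B3, c@B0, c@B2, d@B0, e@B2}
  B4:  IN={a@B3, b@B3, c@B0, c@B2, d@B0, e@B2}  OUT={a@B4, b@B3, c@B0, c@B2, d@B4, e@B2}
  B5:  IN={a@B4, b@B3, c@B0, c@B2, d@B4, e@B2}  OUT={a@B4, b@B3, c@B5, d@B5, e@B2, f@B5}
  B6:  IN={a@B4, b@B3, c@B5, d@B5, e@B2, f@B5}  OUT={a@B4, b@B3, c@B6, d@B5, e@B2, f@B5}
  B7:  IN={a@B4, b@B3, c@B5, c@B6, d@B5, e@B2, f@B5}  OUT={a@B4, b@B3, c@B5, c@B6, d@B7, e@B2, f@B5}

Merge at B4: IN[B4] = OUT[B3] = {a@B3, b@B3, c@B0, c@B2, d@B0, e@B2}
Applying B4's transfer function to that IN value gives OUT[B4] (row B4 above).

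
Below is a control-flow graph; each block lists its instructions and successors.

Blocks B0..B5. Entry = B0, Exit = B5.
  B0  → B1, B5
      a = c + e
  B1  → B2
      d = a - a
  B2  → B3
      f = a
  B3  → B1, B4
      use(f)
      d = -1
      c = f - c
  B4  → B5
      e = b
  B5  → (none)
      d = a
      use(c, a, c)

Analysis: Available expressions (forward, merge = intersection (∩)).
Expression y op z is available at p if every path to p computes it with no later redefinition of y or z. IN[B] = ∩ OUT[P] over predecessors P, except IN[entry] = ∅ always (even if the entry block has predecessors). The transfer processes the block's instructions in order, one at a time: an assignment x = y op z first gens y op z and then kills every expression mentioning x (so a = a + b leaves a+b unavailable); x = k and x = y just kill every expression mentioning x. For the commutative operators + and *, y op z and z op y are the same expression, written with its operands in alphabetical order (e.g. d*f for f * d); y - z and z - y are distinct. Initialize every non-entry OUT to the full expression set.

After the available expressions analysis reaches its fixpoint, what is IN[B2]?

Answer: {a-a}

Trace:
Converged values:
  B0: | IN={} | OUT={c+e}
  B1: | IN={} | OUT={a-a}
  B2: | IN={a-a} | OUT={a-a}
  B3: | IN={a-a} | OUT={a-a}
  B4: | IN={a-a} | OUT={a-a}
  B5: | IN={} | OUT={}

Merge at B2: IN[B2] = OUT[B1] = {a-a}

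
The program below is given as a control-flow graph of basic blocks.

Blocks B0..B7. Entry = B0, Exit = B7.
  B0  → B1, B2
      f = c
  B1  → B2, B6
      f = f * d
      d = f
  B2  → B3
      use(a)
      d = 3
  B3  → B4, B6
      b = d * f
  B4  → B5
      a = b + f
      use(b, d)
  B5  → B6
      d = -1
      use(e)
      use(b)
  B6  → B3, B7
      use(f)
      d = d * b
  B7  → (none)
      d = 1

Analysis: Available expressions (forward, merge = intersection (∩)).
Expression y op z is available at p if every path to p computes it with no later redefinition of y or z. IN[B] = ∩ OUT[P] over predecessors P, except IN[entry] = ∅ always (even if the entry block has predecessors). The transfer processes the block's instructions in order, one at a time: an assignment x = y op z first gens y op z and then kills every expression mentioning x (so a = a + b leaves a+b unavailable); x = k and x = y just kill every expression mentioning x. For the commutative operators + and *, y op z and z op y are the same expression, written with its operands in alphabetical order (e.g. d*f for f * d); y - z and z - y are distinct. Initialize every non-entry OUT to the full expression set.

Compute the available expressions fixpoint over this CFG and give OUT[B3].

Converged values:
  B0: | IN={} | OUT={}
  B1: | IN={} | OUT={}
  B2: | IN={} | OUT={}
  B3: | IN={} | OUT={d*f}
  B4: | IN={d*f} | OUT={b+f, d*f}
  B5: | IN={b+f, d*f} | OUT={b+f}
  B6: | IN={} | OUT={}
  B7: | IN={} | OUT={}

Merge at B3: IN[B3] = OUT[B2] ∩ OUT[B6] = {}
Applying B3's transfer function to that IN value gives OUT[B3] (row B3 above).

Answer: {d*f}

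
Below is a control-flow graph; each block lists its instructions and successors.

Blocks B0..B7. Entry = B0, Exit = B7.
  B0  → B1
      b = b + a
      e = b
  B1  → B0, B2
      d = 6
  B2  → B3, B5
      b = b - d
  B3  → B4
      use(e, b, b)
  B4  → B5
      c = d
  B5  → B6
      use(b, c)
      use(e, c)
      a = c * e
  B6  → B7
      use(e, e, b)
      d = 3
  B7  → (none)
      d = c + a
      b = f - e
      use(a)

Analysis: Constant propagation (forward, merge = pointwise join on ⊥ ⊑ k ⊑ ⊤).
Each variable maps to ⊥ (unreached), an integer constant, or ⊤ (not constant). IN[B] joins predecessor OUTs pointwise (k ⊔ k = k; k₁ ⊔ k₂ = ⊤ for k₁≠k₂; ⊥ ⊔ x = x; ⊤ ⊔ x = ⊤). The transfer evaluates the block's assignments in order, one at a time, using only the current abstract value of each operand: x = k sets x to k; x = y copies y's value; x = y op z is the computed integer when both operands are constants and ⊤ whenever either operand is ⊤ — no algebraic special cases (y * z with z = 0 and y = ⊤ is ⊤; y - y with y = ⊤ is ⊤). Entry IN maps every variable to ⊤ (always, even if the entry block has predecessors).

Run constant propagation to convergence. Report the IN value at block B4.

Converged values:
  B0: | IN=(all ⊤) | OUT=(all ⊤)
  B1: | IN=(all ⊤) | OUT={d:6; rest ⊤}
  B2: | IN={d:6; rest ⊤} | OUT={d:6; rest ⊤}
  B3: | IN={d:6; rest ⊤} | OUT={d:6; rest ⊤}
  B4: | IN={d:6; rest ⊤} | OUT={c:6, d:6; rest ⊤}
  B5: | IN={d:6; rest ⊤} | OUT={d:6; rest ⊤}
  B6: | IN={d:6; rest ⊤} | OUT={d:3; rest ⊤}
  B7: | IN={d:3; rest ⊤} | OUT=(all ⊤)

Merge at B4: IN[B4] = OUT[B3] = {a: ⊤, b: ⊤, c: ⊤, d: 6, e: ⊤, f: ⊤}

Answer: {a: ⊤, b: ⊤, c: ⊤, d: 6, e: ⊤, f: ⊤}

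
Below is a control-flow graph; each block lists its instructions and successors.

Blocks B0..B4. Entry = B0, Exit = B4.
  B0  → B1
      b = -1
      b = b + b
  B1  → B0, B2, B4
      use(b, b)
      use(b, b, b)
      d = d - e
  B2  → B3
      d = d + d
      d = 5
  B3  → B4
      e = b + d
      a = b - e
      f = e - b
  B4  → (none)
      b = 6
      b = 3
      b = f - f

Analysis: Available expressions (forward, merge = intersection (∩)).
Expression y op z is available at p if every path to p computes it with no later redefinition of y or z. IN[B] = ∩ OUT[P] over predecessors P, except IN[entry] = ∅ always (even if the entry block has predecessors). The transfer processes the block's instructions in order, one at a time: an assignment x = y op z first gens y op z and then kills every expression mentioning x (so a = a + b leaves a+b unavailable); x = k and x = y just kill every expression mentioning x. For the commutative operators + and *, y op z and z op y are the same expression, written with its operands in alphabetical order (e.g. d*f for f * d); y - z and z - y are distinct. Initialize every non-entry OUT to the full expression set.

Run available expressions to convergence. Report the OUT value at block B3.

Answer: {b+d, b-e, e-b}

Derivation:
Converged values:
  B0:   IN={}   OUT={}
  B1:   IN={}   OUT={}
  B2:   IN={}   OUT={}
  B3:   IN={}   OUT={b+d, b-e, e-b}
  B4:   IN={}   OUT={f-f}

Merge at B3: IN[B3] = OUT[B2] = {}
Applying B3's transfer function to that IN value gives OUT[B3] (row B3 above).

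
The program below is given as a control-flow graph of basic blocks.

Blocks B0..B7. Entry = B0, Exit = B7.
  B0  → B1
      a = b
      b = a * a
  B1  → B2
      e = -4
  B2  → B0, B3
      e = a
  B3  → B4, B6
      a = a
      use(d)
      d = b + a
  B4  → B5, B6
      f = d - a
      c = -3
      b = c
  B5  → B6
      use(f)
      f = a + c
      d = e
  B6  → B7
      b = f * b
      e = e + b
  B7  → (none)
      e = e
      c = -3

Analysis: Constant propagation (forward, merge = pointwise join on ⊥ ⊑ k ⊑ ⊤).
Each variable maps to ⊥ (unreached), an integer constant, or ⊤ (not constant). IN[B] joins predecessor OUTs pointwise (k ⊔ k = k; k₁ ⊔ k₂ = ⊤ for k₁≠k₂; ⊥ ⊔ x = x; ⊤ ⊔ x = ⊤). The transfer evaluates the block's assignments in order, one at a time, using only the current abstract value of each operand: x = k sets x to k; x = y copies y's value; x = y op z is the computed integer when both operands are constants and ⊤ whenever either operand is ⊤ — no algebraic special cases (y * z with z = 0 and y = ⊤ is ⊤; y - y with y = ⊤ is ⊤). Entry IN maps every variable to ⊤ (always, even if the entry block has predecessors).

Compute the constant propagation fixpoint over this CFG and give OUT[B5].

Fixpoint table:
  B0:   IN=(all ⊤)   OUT=(all ⊤)
  B1:   IN=(all ⊤)   OUT={e:-4; rest ⊤}
  B2:   IN={e:-4; rest ⊤}   OUT=(all ⊤)
  B3:   IN=(all ⊤)   OUT=(all ⊤)
  B4:   IN=(all ⊤)   OUT={b:-3, c:-3; rest ⊤}
  B5:   IN={b:-3, c:-3; rest ⊤}   OUT={b:-3, c:-3; rest ⊤}
  B6:   IN=(all ⊤)   OUT=(all ⊤)
  B7:   IN=(all ⊤)   OUT={c:-3; rest ⊤}

Merge at B5: IN[B5] = OUT[B4] = {a: ⊤, b: -3, c: -3, d: ⊤, e: ⊤, f: ⊤}
Applying B5's transfer function to that IN value gives OUT[B5] (row B5 above).

Answer: {a: ⊤, b: -3, c: -3, d: ⊤, e: ⊤, f: ⊤}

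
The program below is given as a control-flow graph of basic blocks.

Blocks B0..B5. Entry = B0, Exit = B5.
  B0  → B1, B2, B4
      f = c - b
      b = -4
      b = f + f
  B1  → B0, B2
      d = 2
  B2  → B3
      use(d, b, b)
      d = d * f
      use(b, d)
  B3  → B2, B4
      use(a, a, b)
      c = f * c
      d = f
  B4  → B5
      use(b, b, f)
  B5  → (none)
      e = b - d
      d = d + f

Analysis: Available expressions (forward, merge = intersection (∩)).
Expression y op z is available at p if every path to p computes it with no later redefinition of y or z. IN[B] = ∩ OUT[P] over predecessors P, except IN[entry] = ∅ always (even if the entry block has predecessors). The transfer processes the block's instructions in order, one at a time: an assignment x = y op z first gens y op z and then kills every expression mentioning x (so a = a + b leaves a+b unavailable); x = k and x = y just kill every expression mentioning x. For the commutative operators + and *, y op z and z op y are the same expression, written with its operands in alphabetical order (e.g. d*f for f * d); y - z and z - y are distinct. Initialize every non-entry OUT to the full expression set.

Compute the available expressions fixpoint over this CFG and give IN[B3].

Answer: {f+f}

Working:
Per-block solution:
  B0:   IN={}   OUT={f+f}
  B1:   IN={f+f}   OUT={f+f}
  B2:   IN={f+f}   OUT={f+f}
  B3:   IN={f+f}   OUT={f+f}
  B4:   IN={f+f}   OUT={f+f}
  B5:   IN={f+f}   OUT={f+f}

Merge at B3: IN[B3] = OUT[B2] = {f+f}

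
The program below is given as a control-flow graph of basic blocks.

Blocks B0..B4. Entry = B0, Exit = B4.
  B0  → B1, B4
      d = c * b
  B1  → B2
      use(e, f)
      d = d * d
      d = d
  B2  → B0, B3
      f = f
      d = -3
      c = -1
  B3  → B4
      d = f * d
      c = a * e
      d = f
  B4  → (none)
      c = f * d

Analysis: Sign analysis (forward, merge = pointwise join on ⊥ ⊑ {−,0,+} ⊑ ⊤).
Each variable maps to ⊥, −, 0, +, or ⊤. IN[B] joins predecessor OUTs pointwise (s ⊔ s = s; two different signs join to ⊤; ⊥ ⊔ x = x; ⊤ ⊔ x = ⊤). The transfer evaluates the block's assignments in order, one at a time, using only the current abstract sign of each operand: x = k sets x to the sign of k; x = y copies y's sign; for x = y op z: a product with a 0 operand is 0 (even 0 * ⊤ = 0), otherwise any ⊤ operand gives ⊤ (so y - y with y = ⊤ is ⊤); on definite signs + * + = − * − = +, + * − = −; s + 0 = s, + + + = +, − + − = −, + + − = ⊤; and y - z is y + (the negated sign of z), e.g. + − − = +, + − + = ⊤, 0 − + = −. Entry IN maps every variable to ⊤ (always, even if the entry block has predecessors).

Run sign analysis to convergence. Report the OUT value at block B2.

Per-block solution:
  B0: | IN=(all ⊤) | OUT=(all ⊤)
  B1: | IN=(all ⊤) | OUT=(all ⊤)
  B2: | IN=(all ⊤) | OUT={c:-, d:-; rest ⊤}
  B3: | IN={c:-, d:-; rest ⊤} | OUT=(all ⊤)
  B4: | IN=(all ⊤) | OUT=(all ⊤)

Merge at B2: IN[B2] = OUT[B1] = {a: ⊤, b: ⊤, c: ⊤, d: ⊤, e: ⊤, f: ⊤}
Applying B2's transfer function to that IN value gives OUT[B2] (row B2 above).

Answer: {a: ⊤, b: ⊤, c: -, d: -, e: ⊤, f: ⊤}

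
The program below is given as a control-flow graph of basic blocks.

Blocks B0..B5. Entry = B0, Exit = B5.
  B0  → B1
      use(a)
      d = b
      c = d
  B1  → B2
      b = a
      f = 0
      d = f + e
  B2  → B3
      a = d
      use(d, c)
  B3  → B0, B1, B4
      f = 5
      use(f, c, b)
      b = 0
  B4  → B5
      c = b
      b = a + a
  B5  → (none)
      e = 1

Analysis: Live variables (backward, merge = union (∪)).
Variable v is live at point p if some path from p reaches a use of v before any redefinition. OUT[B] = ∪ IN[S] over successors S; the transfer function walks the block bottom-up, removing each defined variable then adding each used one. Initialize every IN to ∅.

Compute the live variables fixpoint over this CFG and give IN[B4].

Converged values:
  B0:  IN={a, b, e}  OUT={a, c, e}
  B1:  IN={a, c, e}  OUT={b, c, d, e}
  B2:  IN={b, c, d, e}  OUT={a, b, c, e}
  B3:  IN={a, b, c, e}  OUT={a, b, c, e}
  B4:  IN={a, b}  OUT={}
  B5:  IN={}  OUT={}

Merge at B4: OUT[B4] = IN[B5] = {}
Applying B4's transfer function to that OUT value gives IN[B4] (row B4 above).

Answer: {a, b}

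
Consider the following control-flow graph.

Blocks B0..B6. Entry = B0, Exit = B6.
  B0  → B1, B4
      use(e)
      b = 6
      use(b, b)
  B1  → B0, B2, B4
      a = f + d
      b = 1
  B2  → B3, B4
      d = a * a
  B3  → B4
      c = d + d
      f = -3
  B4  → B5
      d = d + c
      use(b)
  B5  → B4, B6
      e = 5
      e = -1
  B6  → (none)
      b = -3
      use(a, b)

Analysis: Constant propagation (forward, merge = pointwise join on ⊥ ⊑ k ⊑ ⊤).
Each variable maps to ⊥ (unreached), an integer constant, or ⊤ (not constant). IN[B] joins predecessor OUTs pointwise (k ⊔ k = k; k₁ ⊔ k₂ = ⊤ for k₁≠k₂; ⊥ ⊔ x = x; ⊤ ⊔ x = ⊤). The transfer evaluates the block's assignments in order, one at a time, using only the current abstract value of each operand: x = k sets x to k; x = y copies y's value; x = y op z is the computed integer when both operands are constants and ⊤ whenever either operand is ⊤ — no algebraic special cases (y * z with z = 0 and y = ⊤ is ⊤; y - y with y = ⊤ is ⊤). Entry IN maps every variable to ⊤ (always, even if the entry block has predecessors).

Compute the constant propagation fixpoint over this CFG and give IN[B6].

Answer: {a: ⊤, b: ⊤, c: ⊤, d: ⊤, e: -1, f: ⊤}

Derivation:
Per-block solution:
  B0:   IN=(all ⊤)   OUT={b:6; rest ⊤}
  B1:   IN={b:6; rest ⊤}   OUT={b:1; rest ⊤}
  B2:   IN={b:1; rest ⊤}   OUT={b:1; rest ⊤}
  B3:   IN={b:1; rest ⊤}   OUT={b:1, f:-3; rest ⊤}
  B4:   IN=(all ⊤)   OUT=(all ⊤)
  B5:   IN=(all ⊤)   OUT={e:-1; rest ⊤}
  B6:   IN={e:-1; rest ⊤}   OUT={b:-3, e:-1; rest ⊤}

Merge at B6: IN[B6] = OUT[B5] = {a: ⊤, b: ⊤, c: ⊤, d: ⊤, e: -1, f: ⊤}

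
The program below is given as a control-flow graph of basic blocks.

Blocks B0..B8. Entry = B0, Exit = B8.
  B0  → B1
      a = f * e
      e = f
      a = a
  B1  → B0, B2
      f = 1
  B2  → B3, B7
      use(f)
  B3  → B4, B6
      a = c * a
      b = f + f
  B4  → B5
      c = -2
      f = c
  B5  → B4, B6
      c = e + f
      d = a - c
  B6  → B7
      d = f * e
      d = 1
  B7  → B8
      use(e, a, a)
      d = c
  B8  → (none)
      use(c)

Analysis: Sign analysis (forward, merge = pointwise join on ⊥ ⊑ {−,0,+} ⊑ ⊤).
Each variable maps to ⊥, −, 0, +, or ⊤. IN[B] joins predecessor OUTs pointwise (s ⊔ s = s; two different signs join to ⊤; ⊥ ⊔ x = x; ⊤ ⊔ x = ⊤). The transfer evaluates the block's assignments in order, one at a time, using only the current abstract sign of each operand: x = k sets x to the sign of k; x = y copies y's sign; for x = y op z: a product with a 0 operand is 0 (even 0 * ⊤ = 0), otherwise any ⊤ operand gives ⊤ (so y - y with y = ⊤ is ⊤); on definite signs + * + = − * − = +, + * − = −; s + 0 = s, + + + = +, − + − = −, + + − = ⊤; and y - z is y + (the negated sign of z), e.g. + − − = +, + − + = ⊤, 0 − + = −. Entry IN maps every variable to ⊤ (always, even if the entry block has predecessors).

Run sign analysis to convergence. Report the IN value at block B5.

Fixpoint table:
  B0: | IN=(all ⊤) | OUT=(all ⊤)
  B1: | IN=(all ⊤) | OUT={f:+; rest ⊤}
  B2: | IN={f:+; rest ⊤} | OUT={f:+; rest ⊤}
  B3: | IN={f:+; rest ⊤} | OUT={b:+, f:+; rest ⊤}
  B4: | IN={b:+; rest ⊤} | OUT={b:+, c:-, f:-; rest ⊤}
  B5: | IN={b:+, c:-, f:-; rest ⊤} | OUT={b:+, f:-; rest ⊤}
  B6: | IN={b:+; rest ⊤} | OUT={b:+, d:+; rest ⊤}
  B7: | IN=(all ⊤) | OUT=(all ⊤)
  B8: | IN=(all ⊤) | OUT=(all ⊤)

Merge at B5: IN[B5] = OUT[B4] = {a: ⊤, b: +, c: -, d: ⊤, e: ⊤, f: -}

Answer: {a: ⊤, b: +, c: -, d: ⊤, e: ⊤, f: -}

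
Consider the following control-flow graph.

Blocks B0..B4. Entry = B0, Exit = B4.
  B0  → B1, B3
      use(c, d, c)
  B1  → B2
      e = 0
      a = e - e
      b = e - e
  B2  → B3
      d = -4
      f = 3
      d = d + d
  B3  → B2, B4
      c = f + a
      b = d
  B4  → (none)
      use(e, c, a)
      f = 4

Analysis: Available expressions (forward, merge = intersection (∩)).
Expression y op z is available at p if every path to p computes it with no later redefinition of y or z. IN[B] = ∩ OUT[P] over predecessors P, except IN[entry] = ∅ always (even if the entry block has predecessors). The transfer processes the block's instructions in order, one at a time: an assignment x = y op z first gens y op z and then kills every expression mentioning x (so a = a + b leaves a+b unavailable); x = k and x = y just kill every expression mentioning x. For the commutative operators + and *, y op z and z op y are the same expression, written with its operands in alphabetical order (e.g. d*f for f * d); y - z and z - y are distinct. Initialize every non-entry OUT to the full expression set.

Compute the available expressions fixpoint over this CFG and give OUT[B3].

Per-block solution:
  B0: | IN={} | OUT={}
  B1: | IN={} | OUT={e-e}
  B2: | IN={} | OUT={}
  B3: | IN={} | OUT={a+f}
  B4: | IN={a+f} | OUT={}

Merge at B3: IN[B3] = OUT[B0] ∩ OUT[B2] = {}
Applying B3's transfer function to that IN value gives OUT[B3] (row B3 above).

Answer: {a+f}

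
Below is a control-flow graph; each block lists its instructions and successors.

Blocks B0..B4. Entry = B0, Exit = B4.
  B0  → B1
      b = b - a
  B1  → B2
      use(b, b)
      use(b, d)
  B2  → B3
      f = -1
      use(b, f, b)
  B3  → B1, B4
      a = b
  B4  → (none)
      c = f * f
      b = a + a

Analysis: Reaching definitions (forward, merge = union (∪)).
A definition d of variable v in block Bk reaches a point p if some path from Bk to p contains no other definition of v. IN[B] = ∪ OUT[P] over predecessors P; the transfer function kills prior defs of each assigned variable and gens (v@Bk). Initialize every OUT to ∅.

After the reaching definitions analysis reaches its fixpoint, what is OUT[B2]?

Per-block solution:
  B0:   IN={}   OUT={b@B0}
  B1:   IN={a@B3, b@B0, f@B2}   OUT={a@B3, b@B0, f@B2}
  B2:   IN={a@B3, b@B0, f@B2}   OUT={a@B3, b@B0, f@B2}
  B3:   IN={a@B3, b@B0, f@B2}   OUT={a@B3, b@B0, f@B2}
  B4:   IN={a@B3, b@B0, f@B2}   OUT={a@B3, b@B4, c@B4, f@B2}

Merge at B2: IN[B2] = OUT[B1] = {a@B3, b@B0, f@B2}
Applying B2's transfer function to that IN value gives OUT[B2] (row B2 above).

Answer: {a@B3, b@B0, f@B2}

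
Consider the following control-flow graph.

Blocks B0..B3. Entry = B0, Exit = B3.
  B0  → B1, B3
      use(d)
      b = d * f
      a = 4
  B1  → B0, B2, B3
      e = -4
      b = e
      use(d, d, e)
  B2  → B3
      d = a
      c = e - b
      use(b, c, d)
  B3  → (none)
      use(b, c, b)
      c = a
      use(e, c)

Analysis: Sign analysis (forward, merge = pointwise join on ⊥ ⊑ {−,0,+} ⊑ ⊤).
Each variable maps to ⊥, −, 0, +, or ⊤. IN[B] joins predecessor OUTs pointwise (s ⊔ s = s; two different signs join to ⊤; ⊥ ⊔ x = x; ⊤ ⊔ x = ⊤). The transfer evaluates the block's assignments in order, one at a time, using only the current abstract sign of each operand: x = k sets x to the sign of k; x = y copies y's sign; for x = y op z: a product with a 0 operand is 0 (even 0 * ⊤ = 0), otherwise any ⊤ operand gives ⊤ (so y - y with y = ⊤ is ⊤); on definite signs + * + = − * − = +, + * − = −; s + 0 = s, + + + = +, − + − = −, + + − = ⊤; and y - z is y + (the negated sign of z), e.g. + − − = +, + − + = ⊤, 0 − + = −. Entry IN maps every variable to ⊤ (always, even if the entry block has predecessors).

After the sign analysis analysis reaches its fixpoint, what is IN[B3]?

Per-block solution:
  B0: | IN=(all ⊤) | OUT={a:+; rest ⊤}
  B1: | IN={a:+; rest ⊤} | OUT={a:+, b:-, e:-; rest ⊤}
  B2: | IN={a:+, b:-, e:-; rest ⊤} | OUT={a:+, b:-, d:+, e:-; rest ⊤}
  B3: | IN={a:+; rest ⊤} | OUT={a:+, c:+; rest ⊤}

Merge at B3: IN[B3] = OUT[B0] ⊔ OUT[B1] ⊔ OUT[B2] = {a: +, b: ⊤, c: ⊤, d: ⊤, e: ⊤, f: ⊤}

Answer: {a: +, b: ⊤, c: ⊤, d: ⊤, e: ⊤, f: ⊤}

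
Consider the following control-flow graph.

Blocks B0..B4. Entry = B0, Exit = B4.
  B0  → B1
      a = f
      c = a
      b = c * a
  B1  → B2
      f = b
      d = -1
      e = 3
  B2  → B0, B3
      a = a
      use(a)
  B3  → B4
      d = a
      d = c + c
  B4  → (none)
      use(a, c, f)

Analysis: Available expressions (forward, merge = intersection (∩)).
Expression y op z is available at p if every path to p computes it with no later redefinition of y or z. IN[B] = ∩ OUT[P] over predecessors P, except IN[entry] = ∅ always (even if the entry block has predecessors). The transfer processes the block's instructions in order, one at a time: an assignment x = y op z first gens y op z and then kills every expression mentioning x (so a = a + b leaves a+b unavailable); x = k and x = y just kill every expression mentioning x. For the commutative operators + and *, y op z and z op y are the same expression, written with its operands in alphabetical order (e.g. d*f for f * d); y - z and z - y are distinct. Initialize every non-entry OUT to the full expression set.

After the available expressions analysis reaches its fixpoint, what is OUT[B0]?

Fixpoint table:
  B0:   IN={}   OUT={a*c}
  B1:   IN={a*c}   OUT={a*c}
  B2:   IN={a*c}   OUT={}
  B3:   IN={}   OUT={c+c}
  B4:   IN={c+c}   OUT={c+c}

Merge at B0 (entry node, so the boundary value {} is joined with the incoming edge(s)): IN[B0] = {} ∩ OUT[B2] = {}
Applying B0's transfer function to that IN value gives OUT[B0] (row B0 above).

Answer: {a*c}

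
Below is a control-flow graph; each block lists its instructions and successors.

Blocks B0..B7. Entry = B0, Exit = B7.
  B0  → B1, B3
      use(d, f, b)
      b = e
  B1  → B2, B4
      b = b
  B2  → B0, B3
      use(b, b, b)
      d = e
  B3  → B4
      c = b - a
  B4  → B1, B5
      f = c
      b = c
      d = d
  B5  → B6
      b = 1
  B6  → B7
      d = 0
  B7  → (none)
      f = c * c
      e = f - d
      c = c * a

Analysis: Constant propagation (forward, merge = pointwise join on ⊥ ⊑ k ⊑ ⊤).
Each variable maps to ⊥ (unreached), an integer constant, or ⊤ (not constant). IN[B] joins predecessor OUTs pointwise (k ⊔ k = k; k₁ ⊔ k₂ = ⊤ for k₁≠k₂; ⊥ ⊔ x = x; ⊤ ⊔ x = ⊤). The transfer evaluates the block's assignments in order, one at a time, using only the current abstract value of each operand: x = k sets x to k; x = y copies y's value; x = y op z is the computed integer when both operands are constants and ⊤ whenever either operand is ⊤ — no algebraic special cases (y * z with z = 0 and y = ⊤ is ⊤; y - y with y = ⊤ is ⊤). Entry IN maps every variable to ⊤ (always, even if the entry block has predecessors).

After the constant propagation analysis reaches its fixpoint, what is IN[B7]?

Fixpoint table:
  B0:  IN=(all ⊤)  OUT=(all ⊤)
  B1:  IN=(all ⊤)  OUT=(all ⊤)
  B2:  IN=(all ⊤)  OUT=(all ⊤)
  B3:  IN=(all ⊤)  OUT=(all ⊤)
  B4:  IN=(all ⊤)  OUT=(all ⊤)
  B5:  IN=(all ⊤)  OUT={b:1; rest ⊤}
  B6:  IN={b:1; rest ⊤}  OUT={b:1, d:0; rest ⊤}
  B7:  IN={b:1, d:0; rest ⊤}  OUT={b:1, d:0; rest ⊤}

Merge at B7: IN[B7] = OUT[B6] = {a: ⊤, b: 1, c: ⊤, d: 0, e: ⊤, f: ⊤}

Answer: {a: ⊤, b: 1, c: ⊤, d: 0, e: ⊤, f: ⊤}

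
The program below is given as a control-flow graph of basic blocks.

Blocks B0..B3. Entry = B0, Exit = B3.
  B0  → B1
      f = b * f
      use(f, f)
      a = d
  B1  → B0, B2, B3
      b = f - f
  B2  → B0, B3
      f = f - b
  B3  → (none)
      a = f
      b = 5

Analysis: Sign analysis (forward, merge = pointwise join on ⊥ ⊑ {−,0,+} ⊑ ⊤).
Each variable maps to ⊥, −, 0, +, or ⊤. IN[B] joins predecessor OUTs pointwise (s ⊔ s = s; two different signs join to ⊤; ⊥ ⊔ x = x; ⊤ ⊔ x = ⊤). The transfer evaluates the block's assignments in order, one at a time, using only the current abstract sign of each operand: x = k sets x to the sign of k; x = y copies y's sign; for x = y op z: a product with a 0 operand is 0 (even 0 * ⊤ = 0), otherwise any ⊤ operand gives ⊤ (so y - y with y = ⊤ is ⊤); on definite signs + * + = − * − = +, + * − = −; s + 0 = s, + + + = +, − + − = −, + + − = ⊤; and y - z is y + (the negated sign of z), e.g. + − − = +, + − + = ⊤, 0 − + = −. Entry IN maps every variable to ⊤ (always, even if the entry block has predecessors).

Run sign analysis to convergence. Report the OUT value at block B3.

Answer: {a: ⊤, b: +, c: ⊤, d: ⊤, e: ⊤, f: ⊤}

Trace:
Converged values:
  B0:  IN=(all ⊤)  OUT=(all ⊤)
  B1:  IN=(all ⊤)  OUT=(all ⊤)
  B2:  IN=(all ⊤)  OUT=(all ⊤)
  B3:  IN=(all ⊤)  OUT={b:+; rest ⊤}

Merge at B3: IN[B3] = OUT[B1] ⊔ OUT[B2] = {a: ⊤, b: ⊤, c: ⊤, d: ⊤, e: ⊤, f: ⊤}
Applying B3's transfer function to that IN value gives OUT[B3] (row B3 above).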